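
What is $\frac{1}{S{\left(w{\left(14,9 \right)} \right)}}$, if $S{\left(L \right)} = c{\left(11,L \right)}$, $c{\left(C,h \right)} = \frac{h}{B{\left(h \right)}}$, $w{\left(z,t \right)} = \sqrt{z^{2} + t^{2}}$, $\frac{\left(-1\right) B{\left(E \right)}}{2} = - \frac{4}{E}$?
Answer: $\frac{8}{277} \approx 0.028881$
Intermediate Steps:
$B{\left(E \right)} = \frac{8}{E}$ ($B{\left(E \right)} = - 2 \left(- \frac{4}{E}\right) = \frac{8}{E}$)
$w{\left(z,t \right)} = \sqrt{t^{2} + z^{2}}$
$c{\left(C,h \right)} = \frac{h^{2}}{8}$ ($c{\left(C,h \right)} = \frac{h}{8 \frac{1}{h}} = h \frac{h}{8} = \frac{h^{2}}{8}$)
$S{\left(L \right)} = \frac{L^{2}}{8}$
$\frac{1}{S{\left(w{\left(14,9 \right)} \right)}} = \frac{1}{\frac{1}{8} \left(\sqrt{9^{2} + 14^{2}}\right)^{2}} = \frac{1}{\frac{1}{8} \left(\sqrt{81 + 196}\right)^{2}} = \frac{1}{\frac{1}{8} \left(\sqrt{277}\right)^{2}} = \frac{1}{\frac{1}{8} \cdot 277} = \frac{1}{\frac{277}{8}} = \frac{8}{277}$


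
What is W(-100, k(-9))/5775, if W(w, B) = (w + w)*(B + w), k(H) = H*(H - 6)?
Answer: -40/33 ≈ -1.2121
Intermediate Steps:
k(H) = H*(-6 + H)
W(w, B) = 2*w*(B + w) (W(w, B) = (2*w)*(B + w) = 2*w*(B + w))
W(-100, k(-9))/5775 = (2*(-100)*(-9*(-6 - 9) - 100))/5775 = (2*(-100)*(-9*(-15) - 100))*(1/5775) = (2*(-100)*(135 - 100))*(1/5775) = (2*(-100)*35)*(1/5775) = -7000*1/5775 = -40/33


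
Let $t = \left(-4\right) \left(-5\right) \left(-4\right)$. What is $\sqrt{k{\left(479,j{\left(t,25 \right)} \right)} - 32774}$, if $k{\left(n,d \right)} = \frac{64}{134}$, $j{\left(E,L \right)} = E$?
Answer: $\frac{i \sqrt{147120342}}{67} \approx 181.03 i$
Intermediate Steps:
$t = -80$ ($t = 20 \left(-4\right) = -80$)
$k{\left(n,d \right)} = \frac{32}{67}$ ($k{\left(n,d \right)} = 64 \cdot \frac{1}{134} = \frac{32}{67}$)
$\sqrt{k{\left(479,j{\left(t,25 \right)} \right)} - 32774} = \sqrt{\frac{32}{67} - 32774} = \sqrt{- \frac{2195826}{67}} = \frac{i \sqrt{147120342}}{67}$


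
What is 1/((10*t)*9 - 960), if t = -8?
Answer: -1/1680 ≈ -0.00059524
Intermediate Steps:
1/((10*t)*9 - 960) = 1/((10*(-8))*9 - 960) = 1/(-80*9 - 960) = 1/(-720 - 960) = 1/(-1680) = -1/1680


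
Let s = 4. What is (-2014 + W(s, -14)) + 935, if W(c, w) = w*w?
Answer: -883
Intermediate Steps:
W(c, w) = w²
(-2014 + W(s, -14)) + 935 = (-2014 + (-14)²) + 935 = (-2014 + 196) + 935 = -1818 + 935 = -883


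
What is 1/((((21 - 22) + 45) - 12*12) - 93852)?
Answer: -1/93952 ≈ -1.0644e-5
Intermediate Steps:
1/((((21 - 22) + 45) - 12*12) - 93852) = 1/(((-1 + 45) - 144) - 93852) = 1/((44 - 144) - 93852) = 1/(-100 - 93852) = 1/(-93952) = -1/93952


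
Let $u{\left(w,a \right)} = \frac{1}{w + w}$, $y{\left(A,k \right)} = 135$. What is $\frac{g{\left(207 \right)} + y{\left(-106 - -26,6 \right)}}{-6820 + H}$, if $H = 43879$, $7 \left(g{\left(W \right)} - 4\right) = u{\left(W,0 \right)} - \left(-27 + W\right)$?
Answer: $\frac{328303}{107396982} \approx 0.0030569$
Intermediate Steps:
$u{\left(w,a \right)} = \frac{1}{2 w}$
$g{\left(W \right)} = \frac{55}{7} - \frac{W}{7} + \frac{1}{14 W}$ ($g{\left(W \right)} = 4 + \frac{\frac{1}{2 W} - \left(-27 + W\right)}{7} = 4 + \frac{27 + \frac{1}{2 W} - W}{7} = 4 + \left(\frac{27}{7} - \frac{W}{7} + \frac{1}{14 W}\right) = \frac{55}{7} - \frac{W}{7} + \frac{1}{14 W}$)
$\frac{g{\left(207 \right)} + y{\left(-106 - -26,6 \right)}}{-6820 + H} = \frac{\frac{1 + 2 \cdot 207 \left(55 - 207\right)}{14 \cdot 207} + 135}{-6820 + 43879} = \frac{\frac{1}{14} \cdot \frac{1}{207} \left(1 + 2 \cdot 207 \left(55 - 207\right)\right) + 135}{37059} = \left(\frac{1}{14} \cdot \frac{1}{207} \left(1 + 2 \cdot 207 \left(-152\right)\right) + 135\right) \frac{1}{37059} = \left(\frac{1}{14} \cdot \frac{1}{207} \left(1 - 62928\right) + 135\right) \frac{1}{37059} = \left(\frac{1}{14} \cdot \frac{1}{207} \left(-62927\right) + 135\right) \frac{1}{37059} = \left(- \frac{62927}{2898} + 135\right) \frac{1}{37059} = \frac{328303}{2898} \cdot \frac{1}{37059} = \frac{328303}{107396982}$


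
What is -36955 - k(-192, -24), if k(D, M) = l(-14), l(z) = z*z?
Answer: -37151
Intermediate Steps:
l(z) = z**2
k(D, M) = 196 (k(D, M) = (-14)**2 = 196)
-36955 - k(-192, -24) = -36955 - 1*196 = -36955 - 196 = -37151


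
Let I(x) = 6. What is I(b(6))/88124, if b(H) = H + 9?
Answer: 3/44062 ≈ 6.8086e-5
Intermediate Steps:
b(H) = 9 + H
I(b(6))/88124 = 6/88124 = 6*(1/88124) = 3/44062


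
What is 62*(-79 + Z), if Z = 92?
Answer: 806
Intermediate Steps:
62*(-79 + Z) = 62*(-79 + 92) = 62*13 = 806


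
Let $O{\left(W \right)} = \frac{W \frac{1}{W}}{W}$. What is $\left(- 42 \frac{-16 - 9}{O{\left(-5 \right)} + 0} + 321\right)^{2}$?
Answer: $24295041$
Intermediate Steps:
$O{\left(W \right)} = \frac{1}{W}$ ($O{\left(W \right)} = 1 \frac{1}{W} = \frac{1}{W}$)
$\left(- 42 \frac{-16 - 9}{O{\left(-5 \right)} + 0} + 321\right)^{2} = \left(- 42 \frac{-16 - 9}{\frac{1}{-5} + 0} + 321\right)^{2} = \left(- 42 \left(- \frac{25}{- \frac{1}{5} + 0}\right) + 321\right)^{2} = \left(- 42 \left(- \frac{25}{- \frac{1}{5}}\right) + 321\right)^{2} = \left(- 42 \left(\left(-25\right) \left(-5\right)\right) + 321\right)^{2} = \left(\left(-42\right) 125 + 321\right)^{2} = \left(-5250 + 321\right)^{2} = \left(-4929\right)^{2} = 24295041$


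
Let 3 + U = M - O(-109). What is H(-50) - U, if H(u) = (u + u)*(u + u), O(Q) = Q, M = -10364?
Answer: 20258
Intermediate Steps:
H(u) = 4*u**2 (H(u) = (2*u)*(2*u) = 4*u**2)
U = -10258 (U = -3 + (-10364 - 1*(-109)) = -3 + (-10364 + 109) = -3 - 10255 = -10258)
H(-50) - U = 4*(-50)**2 - 1*(-10258) = 4*2500 + 10258 = 10000 + 10258 = 20258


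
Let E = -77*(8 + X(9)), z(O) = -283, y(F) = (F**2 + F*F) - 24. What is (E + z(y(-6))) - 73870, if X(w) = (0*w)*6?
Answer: -74769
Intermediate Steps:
y(F) = -24 + 2*F**2 (y(F) = (F**2 + F**2) - 24 = 2*F**2 - 24 = -24 + 2*F**2)
X(w) = 0 (X(w) = 0*6 = 0)
E = -616 (E = -77*(8 + 0) = -77*8 = -616)
(E + z(y(-6))) - 73870 = (-616 - 283) - 73870 = -899 - 73870 = -74769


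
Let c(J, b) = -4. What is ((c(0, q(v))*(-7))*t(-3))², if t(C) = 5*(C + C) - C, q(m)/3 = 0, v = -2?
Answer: 571536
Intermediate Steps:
q(m) = 0 (q(m) = 3*0 = 0)
t(C) = 9*C (t(C) = 5*(2*C) - C = 10*C - C = 9*C)
((c(0, q(v))*(-7))*t(-3))² = ((-4*(-7))*(9*(-3)))² = (28*(-27))² = (-756)² = 571536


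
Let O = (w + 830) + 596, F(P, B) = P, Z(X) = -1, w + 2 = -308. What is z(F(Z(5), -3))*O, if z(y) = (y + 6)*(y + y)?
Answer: -11160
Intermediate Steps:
w = -310 (w = -2 - 308 = -310)
z(y) = 2*y*(6 + y) (z(y) = (6 + y)*(2*y) = 2*y*(6 + y))
O = 1116 (O = (-310 + 830) + 596 = 520 + 596 = 1116)
z(F(Z(5), -3))*O = (2*(-1)*(6 - 1))*1116 = (2*(-1)*5)*1116 = -10*1116 = -11160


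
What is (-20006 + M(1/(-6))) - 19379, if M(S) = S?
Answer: -236311/6 ≈ -39385.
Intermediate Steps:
(-20006 + M(1/(-6))) - 19379 = (-20006 + 1/(-6)) - 19379 = (-20006 - ⅙) - 19379 = -120037/6 - 19379 = -236311/6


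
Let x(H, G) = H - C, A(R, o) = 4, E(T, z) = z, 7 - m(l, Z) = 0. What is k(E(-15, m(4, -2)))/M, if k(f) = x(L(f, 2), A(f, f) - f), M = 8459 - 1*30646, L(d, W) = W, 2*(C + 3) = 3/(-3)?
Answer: -1/4034 ≈ -0.00024789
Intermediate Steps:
m(l, Z) = 7 (m(l, Z) = 7 - 1*0 = 7 + 0 = 7)
C = -7/2 (C = -3 + (3/(-3))/2 = -3 + (3*(-⅓))/2 = -3 + (½)*(-1) = -3 - ½ = -7/2 ≈ -3.5000)
M = -22187 (M = 8459 - 30646 = -22187)
x(H, G) = 7/2 + H (x(H, G) = H - 1*(-7/2) = H + 7/2 = 7/2 + H)
k(f) = 11/2 (k(f) = 7/2 + 2 = 11/2)
k(E(-15, m(4, -2)))/M = (11/2)/(-22187) = (11/2)*(-1/22187) = -1/4034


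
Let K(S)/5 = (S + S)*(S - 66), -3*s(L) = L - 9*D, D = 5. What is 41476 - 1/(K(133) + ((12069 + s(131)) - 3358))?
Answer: 12168104449/293377 ≈ 41476.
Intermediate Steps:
s(L) = 15 - L/3 (s(L) = -(L - 9*5)/3 = -(L - 45)/3 = -(-45 + L)/3 = 15 - L/3)
K(S) = 10*S*(-66 + S) (K(S) = 5*((S + S)*(S - 66)) = 5*((2*S)*(-66 + S)) = 5*(2*S*(-66 + S)) = 10*S*(-66 + S))
41476 - 1/(K(133) + ((12069 + s(131)) - 3358)) = 41476 - 1/(10*133*(-66 + 133) + ((12069 + (15 - 1/3*131)) - 3358)) = 41476 - 1/(10*133*67 + ((12069 + (15 - 131/3)) - 3358)) = 41476 - 1/(89110 + ((12069 - 86/3) - 3358)) = 41476 - 1/(89110 + (36121/3 - 3358)) = 41476 - 1/(89110 + 26047/3) = 41476 - 1/293377/3 = 41476 - 1*3/293377 = 41476 - 3/293377 = 12168104449/293377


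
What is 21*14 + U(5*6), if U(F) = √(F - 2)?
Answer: 294 + 2*√7 ≈ 299.29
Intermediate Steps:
U(F) = √(-2 + F)
21*14 + U(5*6) = 21*14 + √(-2 + 5*6) = 294 + √(-2 + 30) = 294 + √28 = 294 + 2*√7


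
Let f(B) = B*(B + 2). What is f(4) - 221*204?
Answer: -45060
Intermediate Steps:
f(B) = B*(2 + B)
f(4) - 221*204 = 4*(2 + 4) - 221*204 = 4*6 - 45084 = 24 - 45084 = -45060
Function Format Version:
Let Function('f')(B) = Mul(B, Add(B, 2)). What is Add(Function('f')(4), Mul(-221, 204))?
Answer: -45060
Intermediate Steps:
Function('f')(B) = Mul(B, Add(2, B))
Add(Function('f')(4), Mul(-221, 204)) = Add(Mul(4, Add(2, 4)), Mul(-221, 204)) = Add(Mul(4, 6), -45084) = Add(24, -45084) = -45060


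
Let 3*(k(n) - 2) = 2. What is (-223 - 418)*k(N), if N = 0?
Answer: -5128/3 ≈ -1709.3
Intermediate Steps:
k(n) = 8/3 (k(n) = 2 + (⅓)*2 = 2 + ⅔ = 8/3)
(-223 - 418)*k(N) = (-223 - 418)*(8/3) = -641*8/3 = -5128/3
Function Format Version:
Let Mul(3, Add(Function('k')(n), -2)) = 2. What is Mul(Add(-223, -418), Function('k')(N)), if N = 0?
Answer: Rational(-5128, 3) ≈ -1709.3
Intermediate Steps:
Function('k')(n) = Rational(8, 3) (Function('k')(n) = Add(2, Mul(Rational(1, 3), 2)) = Add(2, Rational(2, 3)) = Rational(8, 3))
Mul(Add(-223, -418), Function('k')(N)) = Mul(Add(-223, -418), Rational(8, 3)) = Mul(-641, Rational(8, 3)) = Rational(-5128, 3)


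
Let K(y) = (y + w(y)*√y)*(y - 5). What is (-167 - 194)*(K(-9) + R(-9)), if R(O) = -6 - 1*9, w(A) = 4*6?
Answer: -40071 + 363888*I ≈ -40071.0 + 3.6389e+5*I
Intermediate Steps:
w(A) = 24
K(y) = (-5 + y)*(y + 24*√y) (K(y) = (y + 24*√y)*(y - 5) = (y + 24*√y)*(-5 + y) = (-5 + y)*(y + 24*√y))
R(O) = -15 (R(O) = -6 - 9 = -15)
(-167 - 194)*(K(-9) + R(-9)) = (-167 - 194)*(((-9)² - 360*I - 5*(-9) + 24*(-9)^(3/2)) - 15) = -361*((81 - 360*I + 45 + 24*(-27*I)) - 15) = -361*((81 - 360*I + 45 - 648*I) - 15) = -361*((126 - 1008*I) - 15) = -361*(111 - 1008*I) = -40071 + 363888*I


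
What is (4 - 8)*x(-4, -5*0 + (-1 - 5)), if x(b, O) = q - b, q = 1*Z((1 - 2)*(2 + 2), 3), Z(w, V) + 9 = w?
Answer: 36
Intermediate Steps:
Z(w, V) = -9 + w
q = -13 (q = 1*(-9 + (1 - 2)*(2 + 2)) = 1*(-9 - 1*4) = 1*(-9 - 4) = 1*(-13) = -13)
x(b, O) = -13 - b
(4 - 8)*x(-4, -5*0 + (-1 - 5)) = (4 - 8)*(-13 - 1*(-4)) = -4*(-13 + 4) = -4*(-9) = 36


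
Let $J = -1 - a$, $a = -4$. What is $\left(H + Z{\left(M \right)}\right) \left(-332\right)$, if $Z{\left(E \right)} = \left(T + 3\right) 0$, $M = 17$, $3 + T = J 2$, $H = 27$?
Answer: $-8964$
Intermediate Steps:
$J = 3$ ($J = -1 - -4 = -1 + 4 = 3$)
$T = 3$ ($T = -3 + 3 \cdot 2 = -3 + 6 = 3$)
$Z{\left(E \right)} = 0$ ($Z{\left(E \right)} = \left(3 + 3\right) 0 = 6 \cdot 0 = 0$)
$\left(H + Z{\left(M \right)}\right) \left(-332\right) = \left(27 + 0\right) \left(-332\right) = 27 \left(-332\right) = -8964$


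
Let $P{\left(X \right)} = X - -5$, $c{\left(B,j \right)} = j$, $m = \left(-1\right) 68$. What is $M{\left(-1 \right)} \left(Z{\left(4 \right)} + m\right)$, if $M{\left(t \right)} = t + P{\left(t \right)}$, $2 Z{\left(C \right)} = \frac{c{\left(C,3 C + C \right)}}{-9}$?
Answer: $- \frac{620}{3} \approx -206.67$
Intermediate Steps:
$m = -68$
$P{\left(X \right)} = 5 + X$ ($P{\left(X \right)} = X + 5 = 5 + X$)
$Z{\left(C \right)} = - \frac{2 C}{9}$ ($Z{\left(C \right)} = \frac{\left(3 C + C\right) \frac{1}{-9}}{2} = \frac{4 C \left(- \frac{1}{9}\right)}{2} = \frac{\left(- \frac{4}{9}\right) C}{2} = - \frac{2 C}{9}$)
$M{\left(t \right)} = 5 + 2 t$ ($M{\left(t \right)} = t + \left(5 + t\right) = 5 + 2 t$)
$M{\left(-1 \right)} \left(Z{\left(4 \right)} + m\right) = \left(5 + 2 \left(-1\right)\right) \left(\left(- \frac{2}{9}\right) 4 - 68\right) = \left(5 - 2\right) \left(- \frac{8}{9} - 68\right) = 3 \left(- \frac{620}{9}\right) = - \frac{620}{3}$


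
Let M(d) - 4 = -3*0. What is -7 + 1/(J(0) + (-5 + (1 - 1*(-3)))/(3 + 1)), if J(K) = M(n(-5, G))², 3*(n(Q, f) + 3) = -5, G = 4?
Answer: -437/63 ≈ -6.9365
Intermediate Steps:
n(Q, f) = -14/3 (n(Q, f) = -3 + (⅓)*(-5) = -3 - 5/3 = -14/3)
M(d) = 4 (M(d) = 4 - 3*0 = 4 + 0 = 4)
J(K) = 16 (J(K) = 4² = 16)
-7 + 1/(J(0) + (-5 + (1 - 1*(-3)))/(3 + 1)) = -7 + 1/(16 + (-5 + (1 - 1*(-3)))/(3 + 1)) = -7 + 1/(16 + (-5 + (1 + 3))/4) = -7 + 1/(16 + (-5 + 4)*(¼)) = -7 + 1/(16 - 1*¼) = -7 + 1/(16 - ¼) = -7 + 1/(63/4) = -7 + (4/63)*1 = -7 + 4/63 = -437/63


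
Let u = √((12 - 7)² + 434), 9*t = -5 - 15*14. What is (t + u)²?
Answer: 83404/81 - 430*√51/3 ≈ 6.0743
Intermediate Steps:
t = -215/9 (t = (-5 - 15*14)/9 = (-5 - 210)/9 = (⅑)*(-215) = -215/9 ≈ -23.889)
u = 3*√51 (u = √(5² + 434) = √(25 + 434) = √459 = 3*√51 ≈ 21.424)
(t + u)² = (-215/9 + 3*√51)²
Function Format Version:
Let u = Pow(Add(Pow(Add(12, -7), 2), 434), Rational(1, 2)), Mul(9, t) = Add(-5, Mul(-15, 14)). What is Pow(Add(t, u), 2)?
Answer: Add(Rational(83404, 81), Mul(Rational(-430, 3), Pow(51, Rational(1, 2)))) ≈ 6.0743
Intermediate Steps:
t = Rational(-215, 9) (t = Mul(Rational(1, 9), Add(-5, Mul(-15, 14))) = Mul(Rational(1, 9), Add(-5, -210)) = Mul(Rational(1, 9), -215) = Rational(-215, 9) ≈ -23.889)
u = Mul(3, Pow(51, Rational(1, 2))) (u = Pow(Add(Pow(5, 2), 434), Rational(1, 2)) = Pow(Add(25, 434), Rational(1, 2)) = Pow(459, Rational(1, 2)) = Mul(3, Pow(51, Rational(1, 2))) ≈ 21.424)
Pow(Add(t, u), 2) = Pow(Add(Rational(-215, 9), Mul(3, Pow(51, Rational(1, 2)))), 2)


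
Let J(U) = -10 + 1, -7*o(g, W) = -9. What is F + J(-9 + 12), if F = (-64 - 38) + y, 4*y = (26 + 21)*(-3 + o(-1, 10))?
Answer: -918/7 ≈ -131.14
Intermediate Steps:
o(g, W) = 9/7 (o(g, W) = -1/7*(-9) = 9/7)
y = -141/7 (y = ((26 + 21)*(-3 + 9/7))/4 = (47*(-12/7))/4 = (1/4)*(-564/7) = -141/7 ≈ -20.143)
J(U) = -9
F = -855/7 (F = (-64 - 38) - 141/7 = -102 - 141/7 = -855/7 ≈ -122.14)
F + J(-9 + 12) = -855/7 - 9 = -918/7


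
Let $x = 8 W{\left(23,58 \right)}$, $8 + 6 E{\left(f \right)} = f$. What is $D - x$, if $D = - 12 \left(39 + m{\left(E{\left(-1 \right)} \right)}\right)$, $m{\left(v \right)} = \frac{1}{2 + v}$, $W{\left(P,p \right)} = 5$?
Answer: $-532$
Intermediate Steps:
$E{\left(f \right)} = - \frac{4}{3} + \frac{f}{6}$
$x = 40$ ($x = 8 \cdot 5 = 40$)
$D = -492$ ($D = - 12 \left(39 + \frac{1}{2 + \left(- \frac{4}{3} + \frac{1}{6} \left(-1\right)\right)}\right) = - 12 \left(39 + \frac{1}{2 - \frac{3}{2}}\right) = - 12 \left(39 + \frac{1}{\frac{1}{2}}\right) = - 12 \left(39 + 2\right) = \left(-12\right) 41 = -492$)
$D - x = -492 - 40 = -532$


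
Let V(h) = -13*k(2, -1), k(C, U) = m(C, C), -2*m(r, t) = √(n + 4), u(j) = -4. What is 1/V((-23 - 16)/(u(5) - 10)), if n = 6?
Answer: √10/65 ≈ 0.048650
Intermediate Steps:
m(r, t) = -√10/2 (m(r, t) = -√(6 + 4)/2 = -√10/2)
k(C, U) = -√10/2
V(h) = 13*√10/2 (V(h) = -(-13)*√10/2 = 13*√10/2)
1/V((-23 - 16)/(u(5) - 10)) = 1/(13*√10/2) = √10/65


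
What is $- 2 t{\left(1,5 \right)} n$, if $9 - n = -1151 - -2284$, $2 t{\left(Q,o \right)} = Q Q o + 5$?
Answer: $11240$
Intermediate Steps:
$t{\left(Q,o \right)} = \frac{5}{2} + \frac{o Q^{2}}{2}$ ($t{\left(Q,o \right)} = \frac{Q Q o + 5}{2} = \frac{Q^{2} o + 5}{2} = \frac{o Q^{2} + 5}{2} = \frac{5 + o Q^{2}}{2} = \frac{5}{2} + \frac{o Q^{2}}{2}$)
$n = -1124$ ($n = 9 - \left(-1151 - -2284\right) = 9 - \left(-1151 + 2284\right) = 9 - 1133 = -1124$)
$- 2 t{\left(1,5 \right)} n = - 2 \left(\frac{5}{2} + \frac{1}{2} \cdot 5 \cdot 1^{2}\right) \left(-1124\right) = - 2 \left(\frac{5}{2} + \frac{1}{2} \cdot 5 \cdot 1\right) \left(-1124\right) = - 2 \left(\frac{5}{2} + \frac{5}{2}\right) \left(-1124\right) = \left(-2\right) 5 \left(-1124\right) = \left(-10\right) \left(-1124\right) = 11240$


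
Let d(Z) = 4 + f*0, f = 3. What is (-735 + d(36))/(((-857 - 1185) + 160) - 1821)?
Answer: 731/3703 ≈ 0.19741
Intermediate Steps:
d(Z) = 4 (d(Z) = 4 + 3*0 = 4 + 0 = 4)
(-735 + d(36))/(((-857 - 1185) + 160) - 1821) = (-735 + 4)/(((-857 - 1185) + 160) - 1821) = -731/((-2042 + 160) - 1821) = -731/(-1882 - 1821) = -731/(-3703) = -731*(-1/3703) = 731/3703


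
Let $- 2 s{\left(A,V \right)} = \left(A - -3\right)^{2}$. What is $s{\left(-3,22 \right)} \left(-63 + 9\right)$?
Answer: $0$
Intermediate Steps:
$s{\left(A,V \right)} = - \frac{\left(3 + A\right)^{2}}{2}$ ($s{\left(A,V \right)} = - \frac{\left(A - -3\right)^{2}}{2} = - \frac{\left(A + 3\right)^{2}}{2} = - \frac{\left(3 + A\right)^{2}}{2}$)
$s{\left(-3,22 \right)} \left(-63 + 9\right) = - \frac{\left(3 - 3\right)^{2}}{2} \left(-63 + 9\right) = - \frac{0^{2}}{2} \left(-54\right) = \left(- \frac{1}{2}\right) 0 \left(-54\right) = 0 \left(-54\right) = 0$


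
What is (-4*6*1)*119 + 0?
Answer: -2856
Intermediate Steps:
(-4*6*1)*119 + 0 = -24*1*119 + 0 = -24*119 + 0 = -2856 + 0 = -2856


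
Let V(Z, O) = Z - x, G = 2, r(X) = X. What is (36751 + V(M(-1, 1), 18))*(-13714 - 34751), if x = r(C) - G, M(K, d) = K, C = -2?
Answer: -1781282610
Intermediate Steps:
x = -4 (x = -2 - 1*2 = -2 - 2 = -4)
V(Z, O) = 4 + Z (V(Z, O) = Z - 1*(-4) = Z + 4 = 4 + Z)
(36751 + V(M(-1, 1), 18))*(-13714 - 34751) = (36751 + (4 - 1))*(-13714 - 34751) = (36751 + 3)*(-48465) = 36754*(-48465) = -1781282610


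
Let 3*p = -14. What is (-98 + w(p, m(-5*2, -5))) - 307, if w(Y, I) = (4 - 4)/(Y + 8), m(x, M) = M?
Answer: -405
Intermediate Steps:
p = -14/3 (p = (⅓)*(-14) = -14/3 ≈ -4.6667)
w(Y, I) = 0 (w(Y, I) = 0/(8 + Y) = 0)
(-98 + w(p, m(-5*2, -5))) - 307 = (-98 + 0) - 307 = -98 - 307 = -405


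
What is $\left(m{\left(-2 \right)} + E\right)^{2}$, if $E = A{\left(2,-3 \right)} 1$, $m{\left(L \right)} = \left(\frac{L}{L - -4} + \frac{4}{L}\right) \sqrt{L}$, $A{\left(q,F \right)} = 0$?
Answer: $-18$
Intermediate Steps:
$m{\left(L \right)} = \sqrt{L} \left(\frac{4}{L} + \frac{L}{4 + L}\right)$ ($m{\left(L \right)} = \left(\frac{L}{L + 4} + \frac{4}{L}\right) \sqrt{L} = \left(\frac{L}{4 + L} + \frac{4}{L}\right) \sqrt{L} = \left(\frac{4}{L} + \frac{L}{4 + L}\right) \sqrt{L} = \sqrt{L} \left(\frac{4}{L} + \frac{L}{4 + L}\right)$)
$E = 0$ ($E = 0 \cdot 1 = 0$)
$\left(m{\left(-2 \right)} + E\right)^{2} = \left(\frac{16 + \left(-2\right)^{2} + 4 \left(-2\right)}{i \sqrt{2} \left(4 - 2\right)} + 0\right)^{2} = \left(\frac{- \frac{i \sqrt{2}}{2} \left(16 + 4 - 8\right)}{2} + 0\right)^{2} = \left(- \frac{i \sqrt{2}}{2} \cdot \frac{1}{2} \cdot 12 + 0\right)^{2} = \left(- 3 i \sqrt{2} + 0\right)^{2} = \left(- 3 i \sqrt{2}\right)^{2} = -18$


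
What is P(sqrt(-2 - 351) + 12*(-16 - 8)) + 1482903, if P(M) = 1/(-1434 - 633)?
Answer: 3065160500/2067 ≈ 1.4829e+6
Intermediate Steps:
P(M) = -1/2067 (P(M) = 1/(-2067) = -1/2067)
P(sqrt(-2 - 351) + 12*(-16 - 8)) + 1482903 = -1/2067 + 1482903 = 3065160500/2067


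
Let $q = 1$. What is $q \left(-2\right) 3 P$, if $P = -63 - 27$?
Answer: $540$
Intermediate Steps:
$P = -90$
$q \left(-2\right) 3 P = 1 \left(-2\right) 3 \left(-90\right) = \left(-2\right) 3 \left(-90\right) = \left(-6\right) \left(-90\right) = 540$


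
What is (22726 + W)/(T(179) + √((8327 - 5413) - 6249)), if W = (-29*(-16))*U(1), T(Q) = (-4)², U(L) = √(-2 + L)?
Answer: 363616/3591 + 464*√3335/3591 + 7424*I/3591 - 22726*I*√3335/3591 ≈ 108.72 - 363.41*I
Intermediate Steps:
T(Q) = 16
W = 464*I (W = (-29*(-16))*√(-2 + 1) = 464*√(-1) = 464*I ≈ 464.0*I)
(22726 + W)/(T(179) + √((8327 - 5413) - 6249)) = (22726 + 464*I)/(16 + √((8327 - 5413) - 6249)) = (22726 + 464*I)/(16 + √(2914 - 6249)) = (22726 + 464*I)/(16 + √(-3335)) = (22726 + 464*I)/(16 + I*√3335)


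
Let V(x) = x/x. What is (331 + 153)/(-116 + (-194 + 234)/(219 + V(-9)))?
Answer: -2662/637 ≈ -4.1790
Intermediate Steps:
V(x) = 1
(331 + 153)/(-116 + (-194 + 234)/(219 + V(-9))) = (331 + 153)/(-116 + (-194 + 234)/(219 + 1)) = 484/(-116 + 40/220) = 484/(-116 + 40*(1/220)) = 484/(-116 + 2/11) = 484/(-1274/11) = 484*(-11/1274) = -2662/637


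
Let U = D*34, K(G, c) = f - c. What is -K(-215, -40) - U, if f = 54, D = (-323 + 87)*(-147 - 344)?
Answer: -3939878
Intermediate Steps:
D = 115876 (D = -236*(-491) = 115876)
K(G, c) = 54 - c
U = 3939784 (U = 115876*34 = 3939784)
-K(-215, -40) - U = -(54 - 1*(-40)) - 1*3939784 = -(54 + 40) - 3939784 = -1*94 - 3939784 = -94 - 3939784 = -3939878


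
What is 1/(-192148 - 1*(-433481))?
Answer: 1/241333 ≈ 4.1437e-6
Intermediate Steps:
1/(-192148 - 1*(-433481)) = 1/(-192148 + 433481) = 1/241333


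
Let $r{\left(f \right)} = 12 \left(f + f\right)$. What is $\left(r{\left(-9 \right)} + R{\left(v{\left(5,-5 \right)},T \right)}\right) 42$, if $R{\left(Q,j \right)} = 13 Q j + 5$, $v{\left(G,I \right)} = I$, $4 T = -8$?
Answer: $-3402$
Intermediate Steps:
$T = -2$ ($T = \frac{1}{4} \left(-8\right) = -2$)
$r{\left(f \right)} = 24 f$ ($r{\left(f \right)} = 12 \cdot 2 f = 24 f$)
$R{\left(Q,j \right)} = 5 + 13 Q j$ ($R{\left(Q,j \right)} = 13 Q j + 5 = 5 + 13 Q j$)
$\left(r{\left(-9 \right)} + R{\left(v{\left(5,-5 \right)},T \right)}\right) 42 = \left(24 \left(-9\right) + \left(5 + 13 \left(-5\right) \left(-2\right)\right)\right) 42 = \left(-216 + \left(5 + 130\right)\right) 42 = \left(-216 + 135\right) 42 = \left(-81\right) 42 = -3402$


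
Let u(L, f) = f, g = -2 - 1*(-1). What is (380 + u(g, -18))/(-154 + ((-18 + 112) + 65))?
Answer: 362/5 ≈ 72.400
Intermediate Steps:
g = -1 (g = -2 + 1 = -1)
(380 + u(g, -18))/(-154 + ((-18 + 112) + 65)) = (380 - 18)/(-154 + ((-18 + 112) + 65)) = 362/(-154 + (94 + 65)) = 362/(-154 + 159) = 362/5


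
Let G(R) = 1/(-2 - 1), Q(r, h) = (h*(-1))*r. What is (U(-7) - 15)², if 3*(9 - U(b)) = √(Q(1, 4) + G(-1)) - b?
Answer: (75 + I*√39)²/81 ≈ 68.963 + 11.565*I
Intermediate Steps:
Q(r, h) = -h*r (Q(r, h) = (-h)*r = -h*r)
G(R) = -⅓ (G(R) = 1/(-3) = -⅓)
U(b) = 9 + b/3 - I*√39/9 (U(b) = 9 - (√(-1*4*1 - ⅓) - b)/3 = 9 - (√(-4 - ⅓) - b)/3 = 9 - (√(-13/3) - b)/3 = 9 - (I*√39/3 - b)/3 = 9 - (-b + I*√39/3)/3 = 9 + (b/3 - I*√39/9) = 9 + b/3 - I*√39/9)
(U(-7) - 15)² = ((9 + (⅓)*(-7) - I*√39/9) - 15)² = ((9 - 7/3 - I*√39/9) - 15)² = ((20/3 - I*√39/9) - 15)² = (-25/3 - I*√39/9)²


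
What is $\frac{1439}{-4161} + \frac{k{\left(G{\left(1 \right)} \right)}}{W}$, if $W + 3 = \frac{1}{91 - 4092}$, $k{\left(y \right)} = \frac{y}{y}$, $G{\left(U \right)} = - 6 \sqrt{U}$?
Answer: $- \frac{33921917}{49948644} \approx -0.67914$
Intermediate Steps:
$k{\left(y \right)} = 1$
$W = - \frac{12004}{4001}$ ($W = -3 + \frac{1}{91 - 4092} = -3 + \frac{1}{-4001} = -3 - \frac{1}{4001} = - \frac{12004}{4001} \approx -3.0003$)
$\frac{1439}{-4161} + \frac{k{\left(G{\left(1 \right)} \right)}}{W} = \frac{1439}{-4161} + 1 \frac{1}{- \frac{12004}{4001}} = 1439 \left(- \frac{1}{4161}\right) + 1 \left(- \frac{4001}{12004}\right) = - \frac{1439}{4161} - \frac{4001}{12004} = - \frac{33921917}{49948644}$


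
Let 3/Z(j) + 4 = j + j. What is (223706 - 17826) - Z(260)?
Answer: 35411359/172 ≈ 2.0588e+5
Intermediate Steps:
Z(j) = 3/(-4 + 2*j) (Z(j) = 3/(-4 + (j + j)) = 3/(-4 + 2*j))
(223706 - 17826) - Z(260) = (223706 - 17826) - 3/(2*(-2 + 260)) = 205880 - 3/(2*258) = 205880 - 1*1/172 = 205880 - 1/172 = 35411359/172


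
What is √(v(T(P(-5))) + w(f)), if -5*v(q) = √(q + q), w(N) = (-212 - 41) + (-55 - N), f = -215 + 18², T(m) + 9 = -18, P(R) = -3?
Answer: √(-10425 - 15*I*√6)/5 ≈ 0.035986 - 20.421*I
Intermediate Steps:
T(m) = -27 (T(m) = -9 - 18 = -27)
f = 109 (f = -215 + 324 = 109)
w(N) = -308 - N (w(N) = -253 + (-55 - N) = -308 - N)
v(q) = -√2*√q/5 (v(q) = -√(q + q)/5 = -√2*√q/5)
√(v(T(P(-5))) + w(f)) = √(-√2*√(-27)/5 + (-308 - 1*109)) = √(-√2*3*I*√3/5 + (-308 - 109)) = √(-3*I*√6/5 - 417) = √(-417 - 3*I*√6/5)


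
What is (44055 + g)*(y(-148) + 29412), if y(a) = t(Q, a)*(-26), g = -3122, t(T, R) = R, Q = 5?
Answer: 1361431580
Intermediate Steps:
y(a) = -26*a (y(a) = a*(-26) = -26*a)
(44055 + g)*(y(-148) + 29412) = (44055 - 3122)*(-26*(-148) + 29412) = 40933*(3848 + 29412) = 40933*33260 = 1361431580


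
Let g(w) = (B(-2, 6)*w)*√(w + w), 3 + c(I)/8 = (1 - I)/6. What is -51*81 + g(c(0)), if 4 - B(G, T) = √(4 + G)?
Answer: -4131 - 136*I*√102*(4 - √2)/9 ≈ -4131.0 - 394.63*I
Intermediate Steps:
c(I) = -68/3 - 4*I/3 (c(I) = -24 + 8*((1 - I)/6) = -24 + 8*((1 - I)*(⅙)) = -24 + 8*(⅙ - I/6) = -24 + (4/3 - 4*I/3) = -68/3 - 4*I/3)
B(G, T) = 4 - √(4 + G)
g(w) = √2*w^(3/2)*(4 - √2) (g(w) = ((4 - √(4 - 2))*w)*√(w + w) = ((4 - √2)*w)*√(2*w) = (w*(4 - √2))*(√2*√w) = √2*w^(3/2)*(4 - √2))
-51*81 + g(c(0)) = -51*81 + (-68/3 - 4/3*0)^(3/2)*(-2 + 4*√2) = -4131 + (-68/3 + 0)^(3/2)*(-2 + 4*√2) = -4131 + (-68/3)^(3/2)*(-2 + 4*√2) = -4131 + (-136*I*√51/9)*(-2 + 4*√2) = -4131 - 136*I*√51*(-2 + 4*√2)/9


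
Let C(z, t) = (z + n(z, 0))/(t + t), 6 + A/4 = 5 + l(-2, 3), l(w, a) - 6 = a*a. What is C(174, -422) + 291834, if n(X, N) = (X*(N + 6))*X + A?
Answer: 123063005/422 ≈ 2.9162e+5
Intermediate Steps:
l(w, a) = 6 + a² (l(w, a) = 6 + a*a = 6 + a²)
A = 56 (A = -24 + 4*(5 + (6 + 3²)) = -24 + 4*(5 + (6 + 9)) = -24 + 4*(5 + 15) = -24 + 4*20 = -24 + 80 = 56)
n(X, N) = 56 + X²*(6 + N) (n(X, N) = (X*(N + 6))*X + 56 = (X*(6 + N))*X + 56 = X²*(6 + N) + 56 = 56 + X²*(6 + N))
C(z, t) = (56 + z + 6*z²)/(2*t) (C(z, t) = (z + (56 + 6*z² + 0*z²))/(t + t) = (z + (56 + 6*z² + 0))/((2*t)) = (z + (56 + 6*z²))*(1/(2*t)) = (56 + z + 6*z²)*(1/(2*t)) = (56 + z + 6*z²)/(2*t))
C(174, -422) + 291834 = (½)*(56 + 174 + 6*174²)/(-422) + 291834 = (½)*(-1/422)*(56 + 174 + 6*30276) + 291834 = (½)*(-1/422)*(56 + 174 + 181656) + 291834 = (½)*(-1/422)*181886 + 291834 = -90943/422 + 291834 = 123063005/422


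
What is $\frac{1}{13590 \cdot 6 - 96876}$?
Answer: $- \frac{1}{15336} \approx -6.5206 \cdot 10^{-5}$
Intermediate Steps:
$\frac{1}{13590 \cdot 6 - 96876} = \frac{1}{81540 - 96876} = \frac{1}{-15336} = - \frac{1}{15336}$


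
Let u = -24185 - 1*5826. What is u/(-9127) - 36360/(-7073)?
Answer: 544125523/64555271 ≈ 8.4288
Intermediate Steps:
u = -30011 (u = -24185 - 5826 = -30011)
u/(-9127) - 36360/(-7073) = -30011/(-9127) - 36360/(-7073) = -30011*(-1/9127) - 36360*(-1/7073) = 30011/9127 + 36360/7073 = 544125523/64555271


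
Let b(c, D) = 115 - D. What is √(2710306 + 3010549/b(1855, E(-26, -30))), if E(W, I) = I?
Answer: √57420713255/145 ≈ 1652.6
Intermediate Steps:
√(2710306 + 3010549/b(1855, E(-26, -30))) = √(2710306 + 3010549/(115 - 1*(-30))) = √(2710306 + 3010549/(115 + 30)) = √(2710306 + 3010549/145) = √(396004919/145) = √57420713255/145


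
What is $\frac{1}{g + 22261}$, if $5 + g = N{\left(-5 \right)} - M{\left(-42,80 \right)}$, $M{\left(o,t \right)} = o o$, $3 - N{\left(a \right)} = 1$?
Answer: $\frac{1}{20494} \approx 4.8795 \cdot 10^{-5}$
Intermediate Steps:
$N{\left(a \right)} = 2$ ($N{\left(a \right)} = 3 - 1 = 2$)
$M{\left(o,t \right)} = o^{2}$
$g = -1767$ ($g = -5 + \left(2 - \left(-42\right)^{2}\right) = -5 + \left(2 - 1764\right) = -5 - 1762 = -1767$)
$\frac{1}{g + 22261} = \frac{1}{-1767 + 22261} = \frac{1}{20494}$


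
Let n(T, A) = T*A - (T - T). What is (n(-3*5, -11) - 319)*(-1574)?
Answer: 242396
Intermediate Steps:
n(T, A) = A*T (n(T, A) = A*T - 1*0 = A*T + 0 = A*T)
(n(-3*5, -11) - 319)*(-1574) = (-(-33)*5 - 319)*(-1574) = (-11*(-15) - 319)*(-1574) = (165 - 319)*(-1574) = -154*(-1574) = 242396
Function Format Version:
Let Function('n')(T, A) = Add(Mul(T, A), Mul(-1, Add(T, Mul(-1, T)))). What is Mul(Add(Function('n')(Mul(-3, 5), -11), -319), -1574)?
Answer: 242396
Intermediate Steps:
Function('n')(T, A) = Mul(A, T) (Function('n')(T, A) = Add(Mul(A, T), Mul(-1, 0)) = Add(Mul(A, T), 0) = Mul(A, T))
Mul(Add(Function('n')(Mul(-3, 5), -11), -319), -1574) = Mul(Add(Mul(-11, Mul(-3, 5)), -319), -1574) = Mul(Add(Mul(-11, -15), -319), -1574) = Mul(Add(165, -319), -1574) = Mul(-154, -1574) = 242396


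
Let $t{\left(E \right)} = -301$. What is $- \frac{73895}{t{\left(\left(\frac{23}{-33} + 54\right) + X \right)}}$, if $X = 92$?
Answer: $\frac{73895}{301} \approx 245.5$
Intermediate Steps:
$- \frac{73895}{t{\left(\left(\frac{23}{-33} + 54\right) + X \right)}} = - \frac{73895}{-301} = \left(-73895\right) \left(- \frac{1}{301}\right) = \frac{73895}{301}$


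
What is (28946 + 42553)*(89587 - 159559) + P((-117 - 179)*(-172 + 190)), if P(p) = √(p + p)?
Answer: -5002928028 + 12*I*√74 ≈ -5.0029e+9 + 103.23*I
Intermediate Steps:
P(p) = √2*√p (P(p) = √(2*p) = √2*√p)
(28946 + 42553)*(89587 - 159559) + P((-117 - 179)*(-172 + 190)) = (28946 + 42553)*(89587 - 159559) + √2*√((-117 - 179)*(-172 + 190)) = 71499*(-69972) + √2*√(-296*18) = -5002928028 + √2*√(-5328) = -5002928028 + √2*(12*I*√37) = -5002928028 + 12*I*√74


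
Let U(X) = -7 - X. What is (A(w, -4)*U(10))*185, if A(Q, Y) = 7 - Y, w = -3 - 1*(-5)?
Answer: -34595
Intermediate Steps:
w = 2 (w = -3 + 5 = 2)
(A(w, -4)*U(10))*185 = ((7 - 1*(-4))*(-7 - 1*10))*185 = ((7 + 4)*(-7 - 10))*185 = (11*(-17))*185 = -187*185 = -34595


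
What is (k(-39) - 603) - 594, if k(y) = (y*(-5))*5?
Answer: -222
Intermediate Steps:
k(y) = -25*y (k(y) = -5*y*5 = -25*y)
(k(-39) - 603) - 594 = (-25*(-39) - 603) - 594 = (975 - 603) - 594 = 372 - 594 = -222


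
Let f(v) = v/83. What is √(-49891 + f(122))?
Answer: I*√343688973/83 ≈ 223.36*I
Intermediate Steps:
f(v) = v/83 (f(v) = v*(1/83) = v/83)
√(-49891 + f(122)) = √(-49891 + (1/83)*122) = √(-49891 + 122/83) = √(-4140831/83) = I*√343688973/83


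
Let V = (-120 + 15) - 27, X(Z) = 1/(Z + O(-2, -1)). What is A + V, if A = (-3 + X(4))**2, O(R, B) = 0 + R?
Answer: -503/4 ≈ -125.75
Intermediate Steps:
O(R, B) = R
X(Z) = 1/(-2 + Z) (X(Z) = 1/(Z - 2) = 1/(-2 + Z))
A = 25/4 (A = (-3 + 1/(-2 + 4))**2 = (-3 + 1/2)**2 = (-5/2)**2 = 25/4 ≈ 6.2500)
V = -132 (V = -105 - 27 = -132)
A + V = 25/4 - 132 = -503/4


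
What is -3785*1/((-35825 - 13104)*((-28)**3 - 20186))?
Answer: -3785/2061770202 ≈ -1.8358e-6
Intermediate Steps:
-3785*1/((-35825 - 13104)*((-28)**3 - 20186)) = -3785*(-1/(48929*(-21952 - 20186))) = -3785/((-42138*(-48929))) = -3785/2061770202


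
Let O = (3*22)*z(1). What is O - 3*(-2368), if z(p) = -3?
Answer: 6906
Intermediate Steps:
O = -198 (O = (3*22)*(-3) = 66*(-3) = -198)
O - 3*(-2368) = -198 - 3*(-2368) = -198 + 7104 = 6906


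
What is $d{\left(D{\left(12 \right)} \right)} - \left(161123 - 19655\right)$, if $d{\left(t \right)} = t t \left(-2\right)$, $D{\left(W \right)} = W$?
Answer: $-141756$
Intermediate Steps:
$d{\left(t \right)} = - 2 t^{2}$ ($d{\left(t \right)} = t^{2} \left(-2\right) = - 2 t^{2}$)
$d{\left(D{\left(12 \right)} \right)} - \left(161123 - 19655\right) = - 2 \cdot 12^{2} - \left(161123 - 19655\right) = \left(-2\right) 144 - 141468 = -288 - 141468 = -141756$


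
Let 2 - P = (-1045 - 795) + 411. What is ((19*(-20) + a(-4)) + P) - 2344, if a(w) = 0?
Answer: -1293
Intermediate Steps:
P = 1431 (P = 2 - ((-1045 - 795) + 411) = 2 - (-1840 + 411) = 2 - 1*(-1429) = 2 + 1429 = 1431)
((19*(-20) + a(-4)) + P) - 2344 = ((19*(-20) + 0) + 1431) - 2344 = ((-380 + 0) + 1431) - 2344 = (-380 + 1431) - 2344 = 1051 - 2344 = -1293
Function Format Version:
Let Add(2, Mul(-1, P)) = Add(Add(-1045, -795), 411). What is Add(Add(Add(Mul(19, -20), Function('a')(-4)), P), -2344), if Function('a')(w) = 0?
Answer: -1293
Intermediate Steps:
P = 1431 (P = Add(2, Mul(-1, Add(Add(-1045, -795), 411))) = Add(2, Mul(-1, Add(-1840, 411))) = Add(2, Mul(-1, -1429)) = Add(2, 1429) = 1431)
Add(Add(Add(Mul(19, -20), Function('a')(-4)), P), -2344) = Add(Add(Add(Mul(19, -20), 0), 1431), -2344) = Add(Add(Add(-380, 0), 1431), -2344) = Add(Add(-380, 1431), -2344) = Add(1051, -2344) = -1293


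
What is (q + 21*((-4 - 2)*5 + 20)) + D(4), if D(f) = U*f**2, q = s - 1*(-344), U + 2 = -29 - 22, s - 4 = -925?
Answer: -1635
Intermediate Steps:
s = -921 (s = 4 - 925 = -921)
U = -53 (U = -2 + (-29 - 22) = -2 - 51 = -53)
q = -577 (q = -921 - 1*(-344) = -921 + 344 = -577)
D(f) = -53*f**2
(q + 21*((-4 - 2)*5 + 20)) + D(4) = (-577 + 21*((-4 - 2)*5 + 20)) - 53*4**2 = (-577 + 21*(-6*5 + 20)) - 53*16 = (-577 + 21*(-30 + 20)) - 848 = (-577 + 21*(-10)) - 848 = (-577 - 210) - 848 = -787 - 848 = -1635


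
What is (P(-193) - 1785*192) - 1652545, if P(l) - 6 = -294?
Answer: -1995553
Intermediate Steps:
P(l) = -288 (P(l) = 6 - 294 = -288)
(P(-193) - 1785*192) - 1652545 = (-288 - 1785*192) - 1652545 = (-288 - 342720) - 1652545 = -343008 - 1652545 = -1995553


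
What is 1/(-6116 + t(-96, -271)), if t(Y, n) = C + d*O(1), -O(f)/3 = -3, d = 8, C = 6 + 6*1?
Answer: -1/6032 ≈ -0.00016578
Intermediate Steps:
C = 12 (C = 6 + 6 = 12)
O(f) = 9 (O(f) = -3*(-3) = 9)
t(Y, n) = 84 (t(Y, n) = 12 + 8*9 = 12 + 72 = 84)
1/(-6116 + t(-96, -271)) = 1/(-6116 + 84) = 1/(-6032) = -1/6032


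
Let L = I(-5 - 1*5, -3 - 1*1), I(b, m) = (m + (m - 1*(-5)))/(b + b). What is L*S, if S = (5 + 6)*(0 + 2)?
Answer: 33/10 ≈ 3.3000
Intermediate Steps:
S = 22 (S = 11*2 = 22)
I(b, m) = (5 + 2*m)/(2*b) (I(b, m) = (m + (m + 5))/((2*b)) = (m + (5 + m))*(1/(2*b)) = (5 + 2*m)*(1/(2*b)) = (5 + 2*m)/(2*b))
L = 3/20 (L = (5/2 + (-3 - 1*1))/(-5 - 1*5) = (5/2 + (-3 - 1))/(-5 - 5) = (5/2 - 4)/(-10) = -1/10*(-3/2) = 3/20 ≈ 0.15000)
L*S = (3/20)*22 = 33/10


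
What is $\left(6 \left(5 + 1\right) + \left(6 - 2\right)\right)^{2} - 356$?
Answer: $1244$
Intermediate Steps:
$\left(6 \left(5 + 1\right) + \left(6 - 2\right)\right)^{2} - 356 = \left(6 \cdot 6 + 4\right)^{2} - 356 = \left(36 + 4\right)^{2} - 356 = 40^{2} - 356 = 1600 - 356 = 1244$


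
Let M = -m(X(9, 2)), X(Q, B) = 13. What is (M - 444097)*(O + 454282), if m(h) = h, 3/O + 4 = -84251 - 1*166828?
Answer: -50656291280546330/251083 ≈ -2.0175e+11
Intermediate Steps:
O = -3/251083 (O = 3/(-4 + (-84251 - 1*166828)) = 3/(-4 + (-84251 - 166828)) = 3/(-4 - 251079) = 3/(-251083) = 3*(-1/251083) = -3/251083 ≈ -1.1948e-5)
M = -13 (M = -1*13 = -13)
(M - 444097)*(O + 454282) = (-13 - 444097)*(-3/251083 + 454282) = -444110*114062487403/251083 = -50656291280546330/251083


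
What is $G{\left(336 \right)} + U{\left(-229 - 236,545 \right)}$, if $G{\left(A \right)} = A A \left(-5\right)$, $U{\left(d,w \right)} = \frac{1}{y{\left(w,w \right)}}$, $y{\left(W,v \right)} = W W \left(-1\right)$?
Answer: $- \frac{167664672001}{297025} \approx -5.6448 \cdot 10^{5}$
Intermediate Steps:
$y{\left(W,v \right)} = - W^{2}$ ($y{\left(W,v \right)} = W^{2} \left(-1\right) = - W^{2}$)
$U{\left(d,w \right)} = - \frac{1}{w^{2}}$ ($U{\left(d,w \right)} = \frac{1}{\left(-1\right) w^{2}} = - \frac{1}{w^{2}}$)
$G{\left(A \right)} = - 5 A^{2}$ ($G{\left(A \right)} = A^{2} \left(-5\right) = - 5 A^{2}$)
$G{\left(336 \right)} + U{\left(-229 - 236,545 \right)} = - 5 \cdot 336^{2} - \frac{1}{297025} = \left(-5\right) 112896 - \frac{1}{297025} = -564480 - \frac{1}{297025} = - \frac{167664672001}{297025}$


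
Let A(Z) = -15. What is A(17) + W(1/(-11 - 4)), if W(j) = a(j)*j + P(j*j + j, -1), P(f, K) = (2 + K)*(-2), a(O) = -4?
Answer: -251/15 ≈ -16.733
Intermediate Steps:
P(f, K) = -4 - 2*K
W(j) = -2 - 4*j (W(j) = -4*j + (-4 - 2*(-1)) = -4*j + (-4 + 2) = -4*j - 2 = -2 - 4*j)
A(17) + W(1/(-11 - 4)) = -15 + (-2 - 4/(-11 - 4)) = -15 + (-2 - 4/(-15)) = -15 + (-2 - 4*(-1/15)) = -15 + (-2 + 4/15) = -15 - 26/15 = -251/15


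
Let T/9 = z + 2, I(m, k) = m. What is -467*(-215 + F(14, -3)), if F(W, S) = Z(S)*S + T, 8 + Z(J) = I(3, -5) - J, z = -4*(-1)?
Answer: 72385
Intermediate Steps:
z = 4
Z(J) = -5 - J (Z(J) = -8 + (3 - J) = -5 - J)
T = 54 (T = 9*(4 + 2) = 9*6 = 54)
F(W, S) = 54 + S*(-5 - S) (F(W, S) = (-5 - S)*S + 54 = S*(-5 - S) + 54 = 54 + S*(-5 - S))
-467*(-215 + F(14, -3)) = -467*(-215 + (54 - 1*(-3)*(5 - 3))) = -467*(-215 + (54 - 1*(-3)*2)) = -467*(-215 + (54 + 6)) = -467*(-215 + 60) = -467*(-155) = 72385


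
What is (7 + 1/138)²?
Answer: 935089/19044 ≈ 49.102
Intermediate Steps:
(7 + 1/138)² = (967/138)² = 935089/19044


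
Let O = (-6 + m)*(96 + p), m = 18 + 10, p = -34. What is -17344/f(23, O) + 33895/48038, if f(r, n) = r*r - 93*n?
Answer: 5114889157/6068304274 ≈ 0.84289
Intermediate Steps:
m = 28
O = 1364 (O = (-6 + 28)*(96 - 34) = 22*62 = 1364)
f(r, n) = r² - 93*n
-17344/f(23, O) + 33895/48038 = -17344/(23² - 93*1364) + 33895/48038 = -17344/(529 - 126852) + 33895*(1/48038) = -17344/(-126323) + 33895/48038 = -17344*(-1/126323) + 33895/48038 = 17344/126323 + 33895/48038 = 5114889157/6068304274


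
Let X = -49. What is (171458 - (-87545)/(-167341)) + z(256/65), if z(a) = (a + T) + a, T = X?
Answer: 1864523963652/10877165 ≈ 1.7142e+5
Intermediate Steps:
T = -49
z(a) = -49 + 2*a (z(a) = (a - 49) + a = (-49 + a) + a = -49 + 2*a)
(171458 - (-87545)/(-167341)) + z(256/65) = (171458 - (-87545)/(-167341)) + (-49 + 2*(256/65)) = (171458 - (-87545)*(-1)/167341) + (-49 + 2*(256*(1/65))) = (171458 - 1*87545/167341) + (-49 + 2*(256/65)) = (171458 - 87545/167341) + (-49 + 512/65) = 28691865633/167341 - 2673/65 = 1864523963652/10877165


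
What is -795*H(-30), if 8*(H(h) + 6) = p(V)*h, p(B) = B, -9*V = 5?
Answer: 12455/4 ≈ 3113.8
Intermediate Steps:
V = -5/9 (V = -1/9*5 = -5/9 ≈ -0.55556)
H(h) = -6 - 5*h/72 (H(h) = -6 + (-5*h/9)/8 = -6 - 5*h/72)
-795*H(-30) = -795*(-6 - 5/72*(-30)) = -795*(-6 + 25/12) = -795*(-47/12) = 12455/4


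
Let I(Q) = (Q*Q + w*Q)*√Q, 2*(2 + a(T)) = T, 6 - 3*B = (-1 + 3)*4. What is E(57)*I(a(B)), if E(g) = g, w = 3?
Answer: -266*I*√21/9 ≈ -135.44*I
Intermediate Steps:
B = -⅔ (B = 2 - (-1 + 3)*4/3 = 2 - 2*4/3 = 2 - ⅓*8 = 2 - 8/3 = -⅔ ≈ -0.66667)
a(T) = -2 + T/2
I(Q) = √Q*(Q² + 3*Q) (I(Q) = (Q*Q + 3*Q)*√Q = (Q² + 3*Q)*√Q = √Q*(Q² + 3*Q))
E(57)*I(a(B)) = 57*((-2 + (½)*(-⅔))^(3/2)*(3 + (-2 + (½)*(-⅔)))) = 57*((-2 - ⅓)^(3/2)*(3 + (-2 - ⅓))) = 57*((-7/3)^(3/2)*(3 - 7/3)) = 57*(-7*I*√21/9*(⅔)) = 57*(-14*I*√21/27) = -266*I*√21/9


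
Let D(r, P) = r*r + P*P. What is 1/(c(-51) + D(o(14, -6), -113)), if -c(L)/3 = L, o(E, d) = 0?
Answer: 1/12922 ≈ 7.7387e-5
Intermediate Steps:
c(L) = -3*L
D(r, P) = P² + r² (D(r, P) = r² + P² = P² + r²)
1/(c(-51) + D(o(14, -6), -113)) = 1/(-3*(-51) + ((-113)² + 0²)) = 1/(153 + (12769 + 0)) = 1/(153 + 12769) = 1/12922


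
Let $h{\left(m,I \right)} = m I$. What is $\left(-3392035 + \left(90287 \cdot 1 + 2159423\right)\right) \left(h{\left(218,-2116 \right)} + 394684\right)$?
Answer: $76083414300$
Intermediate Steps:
$h{\left(m,I \right)} = I m$
$\left(-3392035 + \left(90287 \cdot 1 + 2159423\right)\right) \left(h{\left(218,-2116 \right)} + 394684\right) = \left(-3392035 + \left(90287 \cdot 1 + 2159423\right)\right) \left(\left(-2116\right) 218 + 394684\right) = \left(-3392035 + \left(90287 + 2159423\right)\right) \left(-461288 + 394684\right) = \left(-3392035 + 2249710\right) \left(-66604\right) = \left(-1142325\right) \left(-66604\right) = 76083414300$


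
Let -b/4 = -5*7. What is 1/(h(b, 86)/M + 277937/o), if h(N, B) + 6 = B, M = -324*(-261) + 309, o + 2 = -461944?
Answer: -4356304762/2616932369 ≈ -1.6647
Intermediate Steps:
b = 140 (b = -(-20)*7 = -4*(-35) = 140)
o = -461946 (o = -2 - 461944 = -461946)
M = 84873 (M = 84564 + 309 = 84873)
h(N, B) = -6 + B
1/(h(b, 86)/M + 277937/o) = 1/((-6 + 86)/84873 + 277937/(-461946)) = 1/(80*(1/84873) + 277937*(-1/461946)) = 1/(80/84873 - 277937/461946) = 1/(-2616932369/4356304762) = -4356304762/2616932369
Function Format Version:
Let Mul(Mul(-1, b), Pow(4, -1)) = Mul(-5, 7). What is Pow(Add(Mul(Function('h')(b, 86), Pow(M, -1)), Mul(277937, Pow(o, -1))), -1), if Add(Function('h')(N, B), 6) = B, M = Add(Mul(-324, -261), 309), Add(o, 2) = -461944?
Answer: Rational(-4356304762, 2616932369) ≈ -1.6647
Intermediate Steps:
b = 140 (b = Mul(-4, Mul(-5, 7)) = Mul(-4, -35) = 140)
o = -461946 (o = Add(-2, -461944) = -461946)
M = 84873 (M = Add(84564, 309) = 84873)
Function('h')(N, B) = Add(-6, B)
Pow(Add(Mul(Function('h')(b, 86), Pow(M, -1)), Mul(277937, Pow(o, -1))), -1) = Pow(Add(Mul(Add(-6, 86), Pow(84873, -1)), Mul(277937, Pow(-461946, -1))), -1) = Pow(Add(Mul(80, Rational(1, 84873)), Mul(277937, Rational(-1, 461946))), -1) = Pow(Add(Rational(80, 84873), Rational(-277937, 461946)), -1) = Pow(Rational(-2616932369, 4356304762), -1) = Rational(-4356304762, 2616932369)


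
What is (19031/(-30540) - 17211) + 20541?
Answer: 101679169/30540 ≈ 3329.4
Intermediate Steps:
(19031/(-30540) - 17211) + 20541 = (19031*(-1/30540) - 17211) + 20541 = (-19031/30540 - 17211) + 20541 = -525642971/30540 + 20541 = 101679169/30540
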